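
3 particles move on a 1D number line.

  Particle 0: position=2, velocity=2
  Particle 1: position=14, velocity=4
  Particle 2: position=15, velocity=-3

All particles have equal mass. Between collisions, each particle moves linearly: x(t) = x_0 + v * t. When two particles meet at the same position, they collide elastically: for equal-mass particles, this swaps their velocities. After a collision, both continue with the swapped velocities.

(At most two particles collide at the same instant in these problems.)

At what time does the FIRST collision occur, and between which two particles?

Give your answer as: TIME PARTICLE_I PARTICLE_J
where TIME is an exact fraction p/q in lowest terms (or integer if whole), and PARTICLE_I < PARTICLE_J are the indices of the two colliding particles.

Pair (0,1): pos 2,14 vel 2,4 -> not approaching (rel speed -2 <= 0)
Pair (1,2): pos 14,15 vel 4,-3 -> gap=1, closing at 7/unit, collide at t=1/7
Earliest collision: t=1/7 between 1 and 2

Answer: 1/7 1 2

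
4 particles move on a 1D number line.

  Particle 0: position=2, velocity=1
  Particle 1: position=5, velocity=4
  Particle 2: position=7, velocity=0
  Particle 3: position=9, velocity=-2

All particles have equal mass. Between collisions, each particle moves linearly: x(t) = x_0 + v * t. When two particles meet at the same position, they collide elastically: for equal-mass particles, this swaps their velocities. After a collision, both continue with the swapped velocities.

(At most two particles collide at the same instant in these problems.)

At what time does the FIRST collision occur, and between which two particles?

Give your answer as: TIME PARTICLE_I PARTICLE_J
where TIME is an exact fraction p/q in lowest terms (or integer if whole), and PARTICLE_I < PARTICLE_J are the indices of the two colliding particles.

Pair (0,1): pos 2,5 vel 1,4 -> not approaching (rel speed -3 <= 0)
Pair (1,2): pos 5,7 vel 4,0 -> gap=2, closing at 4/unit, collide at t=1/2
Pair (2,3): pos 7,9 vel 0,-2 -> gap=2, closing at 2/unit, collide at t=1
Earliest collision: t=1/2 between 1 and 2

Answer: 1/2 1 2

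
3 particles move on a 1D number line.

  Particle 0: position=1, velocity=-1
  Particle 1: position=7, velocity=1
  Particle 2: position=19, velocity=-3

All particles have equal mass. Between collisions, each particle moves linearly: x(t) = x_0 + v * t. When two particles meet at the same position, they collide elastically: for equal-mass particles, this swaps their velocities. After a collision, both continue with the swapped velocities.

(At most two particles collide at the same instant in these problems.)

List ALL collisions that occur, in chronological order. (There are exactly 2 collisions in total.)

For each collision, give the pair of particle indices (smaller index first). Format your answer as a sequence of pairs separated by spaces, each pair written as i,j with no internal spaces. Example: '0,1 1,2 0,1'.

Answer: 1,2 0,1

Derivation:
Collision at t=3: particles 1 and 2 swap velocities; positions: p0=-2 p1=10 p2=10; velocities now: v0=-1 v1=-3 v2=1
Collision at t=9: particles 0 and 1 swap velocities; positions: p0=-8 p1=-8 p2=16; velocities now: v0=-3 v1=-1 v2=1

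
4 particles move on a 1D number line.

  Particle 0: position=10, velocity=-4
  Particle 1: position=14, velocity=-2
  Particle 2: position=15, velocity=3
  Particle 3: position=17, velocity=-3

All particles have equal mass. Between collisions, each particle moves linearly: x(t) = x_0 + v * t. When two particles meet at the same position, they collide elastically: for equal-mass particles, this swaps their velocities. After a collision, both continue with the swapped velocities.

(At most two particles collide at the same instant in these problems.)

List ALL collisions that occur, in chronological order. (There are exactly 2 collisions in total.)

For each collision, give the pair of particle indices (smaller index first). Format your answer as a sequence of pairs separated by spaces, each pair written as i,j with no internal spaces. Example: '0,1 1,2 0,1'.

Answer: 2,3 1,2

Derivation:
Collision at t=1/3: particles 2 and 3 swap velocities; positions: p0=26/3 p1=40/3 p2=16 p3=16; velocities now: v0=-4 v1=-2 v2=-3 v3=3
Collision at t=3: particles 1 and 2 swap velocities; positions: p0=-2 p1=8 p2=8 p3=24; velocities now: v0=-4 v1=-3 v2=-2 v3=3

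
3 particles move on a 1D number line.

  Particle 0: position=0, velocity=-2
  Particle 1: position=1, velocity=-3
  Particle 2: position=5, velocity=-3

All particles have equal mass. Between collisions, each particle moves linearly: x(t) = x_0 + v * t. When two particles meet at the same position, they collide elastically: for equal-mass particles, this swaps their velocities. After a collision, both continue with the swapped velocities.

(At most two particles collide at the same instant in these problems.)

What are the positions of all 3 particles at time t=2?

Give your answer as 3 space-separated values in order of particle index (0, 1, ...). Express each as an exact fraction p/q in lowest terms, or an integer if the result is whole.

Answer: -5 -4 -1

Derivation:
Collision at t=1: particles 0 and 1 swap velocities; positions: p0=-2 p1=-2 p2=2; velocities now: v0=-3 v1=-2 v2=-3
Advance to t=2 (no further collisions before then); velocities: v0=-3 v1=-2 v2=-3; positions = -5 -4 -1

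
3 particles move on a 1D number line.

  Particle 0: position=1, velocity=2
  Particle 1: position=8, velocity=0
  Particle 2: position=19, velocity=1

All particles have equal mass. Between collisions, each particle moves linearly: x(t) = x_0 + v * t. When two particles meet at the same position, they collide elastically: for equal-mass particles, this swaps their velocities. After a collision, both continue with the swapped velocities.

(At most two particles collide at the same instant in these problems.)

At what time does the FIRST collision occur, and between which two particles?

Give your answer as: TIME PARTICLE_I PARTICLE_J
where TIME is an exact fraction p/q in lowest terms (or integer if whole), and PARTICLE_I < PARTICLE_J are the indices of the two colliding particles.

Pair (0,1): pos 1,8 vel 2,0 -> gap=7, closing at 2/unit, collide at t=7/2
Pair (1,2): pos 8,19 vel 0,1 -> not approaching (rel speed -1 <= 0)
Earliest collision: t=7/2 between 0 and 1

Answer: 7/2 0 1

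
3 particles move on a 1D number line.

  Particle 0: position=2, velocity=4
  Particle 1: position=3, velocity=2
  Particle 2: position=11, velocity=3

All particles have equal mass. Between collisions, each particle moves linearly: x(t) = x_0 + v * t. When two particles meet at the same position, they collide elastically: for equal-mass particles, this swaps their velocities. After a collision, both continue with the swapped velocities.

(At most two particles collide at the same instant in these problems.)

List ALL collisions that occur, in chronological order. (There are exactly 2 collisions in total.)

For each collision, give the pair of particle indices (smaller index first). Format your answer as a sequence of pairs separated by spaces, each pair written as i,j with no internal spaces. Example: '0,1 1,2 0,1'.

Collision at t=1/2: particles 0 and 1 swap velocities; positions: p0=4 p1=4 p2=25/2; velocities now: v0=2 v1=4 v2=3
Collision at t=9: particles 1 and 2 swap velocities; positions: p0=21 p1=38 p2=38; velocities now: v0=2 v1=3 v2=4

Answer: 0,1 1,2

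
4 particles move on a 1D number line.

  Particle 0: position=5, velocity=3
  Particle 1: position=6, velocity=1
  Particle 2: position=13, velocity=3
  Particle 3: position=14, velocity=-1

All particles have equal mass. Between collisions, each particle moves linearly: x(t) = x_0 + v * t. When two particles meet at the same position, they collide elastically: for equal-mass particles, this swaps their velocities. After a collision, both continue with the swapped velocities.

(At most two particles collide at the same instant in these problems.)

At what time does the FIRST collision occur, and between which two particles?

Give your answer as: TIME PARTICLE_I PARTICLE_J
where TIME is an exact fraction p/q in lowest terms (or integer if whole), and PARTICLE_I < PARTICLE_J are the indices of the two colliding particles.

Answer: 1/4 2 3

Derivation:
Pair (0,1): pos 5,6 vel 3,1 -> gap=1, closing at 2/unit, collide at t=1/2
Pair (1,2): pos 6,13 vel 1,3 -> not approaching (rel speed -2 <= 0)
Pair (2,3): pos 13,14 vel 3,-1 -> gap=1, closing at 4/unit, collide at t=1/4
Earliest collision: t=1/4 between 2 and 3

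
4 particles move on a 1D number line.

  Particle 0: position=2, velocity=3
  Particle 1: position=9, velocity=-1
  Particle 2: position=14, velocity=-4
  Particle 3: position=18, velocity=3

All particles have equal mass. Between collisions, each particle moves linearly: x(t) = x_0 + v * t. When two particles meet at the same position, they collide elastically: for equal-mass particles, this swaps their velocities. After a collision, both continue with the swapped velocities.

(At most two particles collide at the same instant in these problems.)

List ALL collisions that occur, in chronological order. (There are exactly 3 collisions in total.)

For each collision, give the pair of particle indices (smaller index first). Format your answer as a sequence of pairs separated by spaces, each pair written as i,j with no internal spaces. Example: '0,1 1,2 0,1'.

Collision at t=5/3: particles 1 and 2 swap velocities; positions: p0=7 p1=22/3 p2=22/3 p3=23; velocities now: v0=3 v1=-4 v2=-1 v3=3
Collision at t=12/7: particles 0 and 1 swap velocities; positions: p0=50/7 p1=50/7 p2=51/7 p3=162/7; velocities now: v0=-4 v1=3 v2=-1 v3=3
Collision at t=7/4: particles 1 and 2 swap velocities; positions: p0=7 p1=29/4 p2=29/4 p3=93/4; velocities now: v0=-4 v1=-1 v2=3 v3=3

Answer: 1,2 0,1 1,2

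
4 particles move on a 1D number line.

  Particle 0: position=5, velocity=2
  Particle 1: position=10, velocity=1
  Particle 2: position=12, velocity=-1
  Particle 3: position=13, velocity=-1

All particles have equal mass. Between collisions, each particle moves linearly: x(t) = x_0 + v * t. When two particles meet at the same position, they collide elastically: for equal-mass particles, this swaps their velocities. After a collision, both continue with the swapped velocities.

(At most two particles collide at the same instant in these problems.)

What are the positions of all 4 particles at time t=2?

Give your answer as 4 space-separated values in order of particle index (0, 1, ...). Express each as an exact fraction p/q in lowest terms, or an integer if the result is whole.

Answer: 9 10 11 12

Derivation:
Collision at t=1: particles 1 and 2 swap velocities; positions: p0=7 p1=11 p2=11 p3=12; velocities now: v0=2 v1=-1 v2=1 v3=-1
Collision at t=3/2: particles 2 and 3 swap velocities; positions: p0=8 p1=21/2 p2=23/2 p3=23/2; velocities now: v0=2 v1=-1 v2=-1 v3=1
Advance to t=2 (no further collisions before then); velocities: v0=2 v1=-1 v2=-1 v3=1; positions = 9 10 11 12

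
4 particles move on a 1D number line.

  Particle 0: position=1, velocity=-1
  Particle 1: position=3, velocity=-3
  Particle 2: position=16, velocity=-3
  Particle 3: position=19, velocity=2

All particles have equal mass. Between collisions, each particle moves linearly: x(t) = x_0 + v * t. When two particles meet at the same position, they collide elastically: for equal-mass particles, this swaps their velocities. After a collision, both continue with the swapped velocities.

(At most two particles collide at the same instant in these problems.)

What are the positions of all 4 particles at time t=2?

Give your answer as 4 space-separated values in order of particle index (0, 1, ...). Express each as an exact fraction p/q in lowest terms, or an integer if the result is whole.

Collision at t=1: particles 0 and 1 swap velocities; positions: p0=0 p1=0 p2=13 p3=21; velocities now: v0=-3 v1=-1 v2=-3 v3=2
Advance to t=2 (no further collisions before then); velocities: v0=-3 v1=-1 v2=-3 v3=2; positions = -3 -1 10 23

Answer: -3 -1 10 23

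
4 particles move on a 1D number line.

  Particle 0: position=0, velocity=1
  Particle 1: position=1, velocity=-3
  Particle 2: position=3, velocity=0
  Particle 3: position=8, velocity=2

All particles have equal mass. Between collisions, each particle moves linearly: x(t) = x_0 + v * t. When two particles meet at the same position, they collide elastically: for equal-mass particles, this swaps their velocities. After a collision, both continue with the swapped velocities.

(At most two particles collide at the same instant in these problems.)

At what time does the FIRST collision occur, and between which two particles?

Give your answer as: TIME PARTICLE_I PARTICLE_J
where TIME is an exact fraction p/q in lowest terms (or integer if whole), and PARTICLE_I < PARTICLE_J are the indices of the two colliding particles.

Answer: 1/4 0 1

Derivation:
Pair (0,1): pos 0,1 vel 1,-3 -> gap=1, closing at 4/unit, collide at t=1/4
Pair (1,2): pos 1,3 vel -3,0 -> not approaching (rel speed -3 <= 0)
Pair (2,3): pos 3,8 vel 0,2 -> not approaching (rel speed -2 <= 0)
Earliest collision: t=1/4 between 0 and 1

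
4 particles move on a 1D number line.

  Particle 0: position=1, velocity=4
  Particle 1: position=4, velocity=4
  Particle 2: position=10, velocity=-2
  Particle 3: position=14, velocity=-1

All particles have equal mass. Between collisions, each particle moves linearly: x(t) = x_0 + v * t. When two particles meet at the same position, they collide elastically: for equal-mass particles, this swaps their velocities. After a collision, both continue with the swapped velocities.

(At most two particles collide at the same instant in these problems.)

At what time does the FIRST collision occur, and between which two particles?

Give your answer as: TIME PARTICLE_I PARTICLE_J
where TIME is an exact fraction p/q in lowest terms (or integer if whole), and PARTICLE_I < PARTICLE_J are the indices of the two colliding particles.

Answer: 1 1 2

Derivation:
Pair (0,1): pos 1,4 vel 4,4 -> not approaching (rel speed 0 <= 0)
Pair (1,2): pos 4,10 vel 4,-2 -> gap=6, closing at 6/unit, collide at t=1
Pair (2,3): pos 10,14 vel -2,-1 -> not approaching (rel speed -1 <= 0)
Earliest collision: t=1 between 1 and 2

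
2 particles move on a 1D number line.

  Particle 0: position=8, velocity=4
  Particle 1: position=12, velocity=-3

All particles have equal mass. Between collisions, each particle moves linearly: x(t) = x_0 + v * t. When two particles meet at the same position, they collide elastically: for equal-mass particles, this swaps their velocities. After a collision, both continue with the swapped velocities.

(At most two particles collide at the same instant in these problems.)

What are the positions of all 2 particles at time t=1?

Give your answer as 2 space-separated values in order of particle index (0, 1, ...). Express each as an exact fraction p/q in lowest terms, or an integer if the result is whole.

Answer: 9 12

Derivation:
Collision at t=4/7: particles 0 and 1 swap velocities; positions: p0=72/7 p1=72/7; velocities now: v0=-3 v1=4
Advance to t=1 (no further collisions before then); velocities: v0=-3 v1=4; positions = 9 12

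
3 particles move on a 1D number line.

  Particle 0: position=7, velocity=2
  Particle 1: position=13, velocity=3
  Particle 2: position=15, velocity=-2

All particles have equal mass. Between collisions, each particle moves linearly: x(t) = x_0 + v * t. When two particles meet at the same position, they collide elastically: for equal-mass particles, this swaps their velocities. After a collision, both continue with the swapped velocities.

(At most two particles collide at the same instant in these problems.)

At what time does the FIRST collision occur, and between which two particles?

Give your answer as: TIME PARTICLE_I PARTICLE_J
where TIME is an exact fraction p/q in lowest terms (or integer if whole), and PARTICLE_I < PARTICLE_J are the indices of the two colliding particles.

Answer: 2/5 1 2

Derivation:
Pair (0,1): pos 7,13 vel 2,3 -> not approaching (rel speed -1 <= 0)
Pair (1,2): pos 13,15 vel 3,-2 -> gap=2, closing at 5/unit, collide at t=2/5
Earliest collision: t=2/5 between 1 and 2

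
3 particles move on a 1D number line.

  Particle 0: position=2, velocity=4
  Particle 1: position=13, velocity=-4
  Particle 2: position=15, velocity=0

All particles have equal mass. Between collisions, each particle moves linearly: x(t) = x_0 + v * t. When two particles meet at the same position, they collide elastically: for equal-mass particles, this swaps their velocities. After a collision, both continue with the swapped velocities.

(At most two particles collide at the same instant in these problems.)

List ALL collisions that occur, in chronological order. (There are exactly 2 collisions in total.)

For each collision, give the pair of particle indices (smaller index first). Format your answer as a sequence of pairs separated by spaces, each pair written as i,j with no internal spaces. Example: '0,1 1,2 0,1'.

Collision at t=11/8: particles 0 and 1 swap velocities; positions: p0=15/2 p1=15/2 p2=15; velocities now: v0=-4 v1=4 v2=0
Collision at t=13/4: particles 1 and 2 swap velocities; positions: p0=0 p1=15 p2=15; velocities now: v0=-4 v1=0 v2=4

Answer: 0,1 1,2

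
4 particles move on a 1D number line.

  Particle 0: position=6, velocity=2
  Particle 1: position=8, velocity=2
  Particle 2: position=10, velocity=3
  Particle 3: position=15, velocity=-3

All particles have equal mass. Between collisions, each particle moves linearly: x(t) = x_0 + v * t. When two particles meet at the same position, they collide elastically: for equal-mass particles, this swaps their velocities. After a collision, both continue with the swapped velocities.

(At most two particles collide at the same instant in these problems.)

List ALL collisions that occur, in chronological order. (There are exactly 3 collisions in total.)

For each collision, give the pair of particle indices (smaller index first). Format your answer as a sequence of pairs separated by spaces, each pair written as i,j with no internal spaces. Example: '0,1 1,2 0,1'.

Collision at t=5/6: particles 2 and 3 swap velocities; positions: p0=23/3 p1=29/3 p2=25/2 p3=25/2; velocities now: v0=2 v1=2 v2=-3 v3=3
Collision at t=7/5: particles 1 and 2 swap velocities; positions: p0=44/5 p1=54/5 p2=54/5 p3=71/5; velocities now: v0=2 v1=-3 v2=2 v3=3
Collision at t=9/5: particles 0 and 1 swap velocities; positions: p0=48/5 p1=48/5 p2=58/5 p3=77/5; velocities now: v0=-3 v1=2 v2=2 v3=3

Answer: 2,3 1,2 0,1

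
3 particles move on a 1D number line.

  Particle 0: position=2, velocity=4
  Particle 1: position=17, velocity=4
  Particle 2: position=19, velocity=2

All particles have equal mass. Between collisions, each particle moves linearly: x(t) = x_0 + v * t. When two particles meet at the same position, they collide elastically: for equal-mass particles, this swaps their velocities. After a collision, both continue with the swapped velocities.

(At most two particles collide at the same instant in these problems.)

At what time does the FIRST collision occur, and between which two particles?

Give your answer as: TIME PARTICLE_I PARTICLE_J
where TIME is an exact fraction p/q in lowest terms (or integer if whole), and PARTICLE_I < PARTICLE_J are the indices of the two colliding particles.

Answer: 1 1 2

Derivation:
Pair (0,1): pos 2,17 vel 4,4 -> not approaching (rel speed 0 <= 0)
Pair (1,2): pos 17,19 vel 4,2 -> gap=2, closing at 2/unit, collide at t=1
Earliest collision: t=1 between 1 and 2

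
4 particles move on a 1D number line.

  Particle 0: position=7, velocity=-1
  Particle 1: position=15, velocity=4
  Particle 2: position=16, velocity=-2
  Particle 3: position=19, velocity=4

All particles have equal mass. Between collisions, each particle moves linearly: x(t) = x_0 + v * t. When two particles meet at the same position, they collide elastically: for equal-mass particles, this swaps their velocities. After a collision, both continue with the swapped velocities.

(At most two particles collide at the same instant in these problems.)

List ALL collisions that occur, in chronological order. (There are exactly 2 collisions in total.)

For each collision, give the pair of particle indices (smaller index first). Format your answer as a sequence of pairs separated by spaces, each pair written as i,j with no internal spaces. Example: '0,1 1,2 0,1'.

Collision at t=1/6: particles 1 and 2 swap velocities; positions: p0=41/6 p1=47/3 p2=47/3 p3=59/3; velocities now: v0=-1 v1=-2 v2=4 v3=4
Collision at t=9: particles 0 and 1 swap velocities; positions: p0=-2 p1=-2 p2=51 p3=55; velocities now: v0=-2 v1=-1 v2=4 v3=4

Answer: 1,2 0,1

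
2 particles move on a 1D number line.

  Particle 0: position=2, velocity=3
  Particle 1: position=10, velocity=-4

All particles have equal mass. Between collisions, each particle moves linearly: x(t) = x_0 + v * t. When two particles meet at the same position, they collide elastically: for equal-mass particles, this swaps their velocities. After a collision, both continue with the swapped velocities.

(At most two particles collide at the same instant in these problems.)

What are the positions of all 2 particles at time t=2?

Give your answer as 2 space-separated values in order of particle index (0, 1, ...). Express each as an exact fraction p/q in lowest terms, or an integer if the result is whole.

Answer: 2 8

Derivation:
Collision at t=8/7: particles 0 and 1 swap velocities; positions: p0=38/7 p1=38/7; velocities now: v0=-4 v1=3
Advance to t=2 (no further collisions before then); velocities: v0=-4 v1=3; positions = 2 8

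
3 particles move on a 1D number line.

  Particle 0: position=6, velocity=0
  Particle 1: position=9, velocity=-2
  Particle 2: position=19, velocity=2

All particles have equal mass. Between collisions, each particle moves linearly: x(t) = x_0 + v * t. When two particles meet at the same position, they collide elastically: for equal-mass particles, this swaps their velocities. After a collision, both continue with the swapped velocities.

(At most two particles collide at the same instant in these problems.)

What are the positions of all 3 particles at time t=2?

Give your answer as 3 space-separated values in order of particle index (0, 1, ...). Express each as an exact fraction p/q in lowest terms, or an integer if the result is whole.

Collision at t=3/2: particles 0 and 1 swap velocities; positions: p0=6 p1=6 p2=22; velocities now: v0=-2 v1=0 v2=2
Advance to t=2 (no further collisions before then); velocities: v0=-2 v1=0 v2=2; positions = 5 6 23

Answer: 5 6 23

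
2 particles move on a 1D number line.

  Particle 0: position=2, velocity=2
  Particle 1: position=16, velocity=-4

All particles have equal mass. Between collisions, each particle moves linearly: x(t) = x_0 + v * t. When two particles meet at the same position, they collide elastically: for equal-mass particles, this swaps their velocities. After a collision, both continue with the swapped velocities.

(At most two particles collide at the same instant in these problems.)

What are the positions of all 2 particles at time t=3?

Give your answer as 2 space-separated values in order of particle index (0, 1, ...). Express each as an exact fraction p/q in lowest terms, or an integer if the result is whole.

Collision at t=7/3: particles 0 and 1 swap velocities; positions: p0=20/3 p1=20/3; velocities now: v0=-4 v1=2
Advance to t=3 (no further collisions before then); velocities: v0=-4 v1=2; positions = 4 8

Answer: 4 8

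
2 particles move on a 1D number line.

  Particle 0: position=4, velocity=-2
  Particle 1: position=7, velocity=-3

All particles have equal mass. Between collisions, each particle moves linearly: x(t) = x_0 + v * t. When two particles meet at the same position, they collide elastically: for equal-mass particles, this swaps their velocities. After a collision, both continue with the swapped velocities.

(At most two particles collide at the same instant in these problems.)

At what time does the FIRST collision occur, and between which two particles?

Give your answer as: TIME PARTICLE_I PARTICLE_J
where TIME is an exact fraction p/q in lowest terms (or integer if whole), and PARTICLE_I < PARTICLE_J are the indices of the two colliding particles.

Answer: 3 0 1

Derivation:
Pair (0,1): pos 4,7 vel -2,-3 -> gap=3, closing at 1/unit, collide at t=3
Earliest collision: t=3 between 0 and 1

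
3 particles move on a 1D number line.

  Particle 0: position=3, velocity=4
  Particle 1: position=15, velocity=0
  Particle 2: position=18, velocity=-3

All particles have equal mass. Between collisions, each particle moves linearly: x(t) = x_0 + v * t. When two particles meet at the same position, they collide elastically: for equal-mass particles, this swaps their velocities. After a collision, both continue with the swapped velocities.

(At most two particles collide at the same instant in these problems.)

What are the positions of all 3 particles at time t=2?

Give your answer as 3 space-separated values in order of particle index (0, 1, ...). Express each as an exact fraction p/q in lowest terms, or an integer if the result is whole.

Collision at t=1: particles 1 and 2 swap velocities; positions: p0=7 p1=15 p2=15; velocities now: v0=4 v1=-3 v2=0
Advance to t=2 (no further collisions before then); velocities: v0=4 v1=-3 v2=0; positions = 11 12 15

Answer: 11 12 15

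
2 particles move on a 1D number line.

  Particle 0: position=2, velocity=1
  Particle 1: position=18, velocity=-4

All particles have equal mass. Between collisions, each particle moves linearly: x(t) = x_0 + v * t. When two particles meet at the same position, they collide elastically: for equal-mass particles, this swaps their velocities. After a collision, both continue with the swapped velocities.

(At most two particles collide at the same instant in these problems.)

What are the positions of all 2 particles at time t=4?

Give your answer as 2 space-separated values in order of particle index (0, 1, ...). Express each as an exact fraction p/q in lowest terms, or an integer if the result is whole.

Answer: 2 6

Derivation:
Collision at t=16/5: particles 0 and 1 swap velocities; positions: p0=26/5 p1=26/5; velocities now: v0=-4 v1=1
Advance to t=4 (no further collisions before then); velocities: v0=-4 v1=1; positions = 2 6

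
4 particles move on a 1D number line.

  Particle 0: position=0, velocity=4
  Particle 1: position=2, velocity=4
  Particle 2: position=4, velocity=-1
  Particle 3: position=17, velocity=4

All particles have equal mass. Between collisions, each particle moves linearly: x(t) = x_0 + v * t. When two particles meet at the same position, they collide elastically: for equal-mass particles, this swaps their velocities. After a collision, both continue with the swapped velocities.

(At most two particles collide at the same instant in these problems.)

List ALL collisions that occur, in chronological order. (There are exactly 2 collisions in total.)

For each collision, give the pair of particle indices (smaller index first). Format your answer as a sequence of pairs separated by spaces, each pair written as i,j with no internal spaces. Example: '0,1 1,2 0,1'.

Collision at t=2/5: particles 1 and 2 swap velocities; positions: p0=8/5 p1=18/5 p2=18/5 p3=93/5; velocities now: v0=4 v1=-1 v2=4 v3=4
Collision at t=4/5: particles 0 and 1 swap velocities; positions: p0=16/5 p1=16/5 p2=26/5 p3=101/5; velocities now: v0=-1 v1=4 v2=4 v3=4

Answer: 1,2 0,1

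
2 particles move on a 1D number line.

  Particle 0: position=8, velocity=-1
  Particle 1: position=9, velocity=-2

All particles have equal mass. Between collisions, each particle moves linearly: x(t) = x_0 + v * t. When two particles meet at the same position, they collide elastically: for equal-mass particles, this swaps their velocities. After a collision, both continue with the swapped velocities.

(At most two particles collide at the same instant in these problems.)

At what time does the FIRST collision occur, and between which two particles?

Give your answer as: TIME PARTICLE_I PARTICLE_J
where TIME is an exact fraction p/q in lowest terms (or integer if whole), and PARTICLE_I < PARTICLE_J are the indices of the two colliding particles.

Pair (0,1): pos 8,9 vel -1,-2 -> gap=1, closing at 1/unit, collide at t=1
Earliest collision: t=1 between 0 and 1

Answer: 1 0 1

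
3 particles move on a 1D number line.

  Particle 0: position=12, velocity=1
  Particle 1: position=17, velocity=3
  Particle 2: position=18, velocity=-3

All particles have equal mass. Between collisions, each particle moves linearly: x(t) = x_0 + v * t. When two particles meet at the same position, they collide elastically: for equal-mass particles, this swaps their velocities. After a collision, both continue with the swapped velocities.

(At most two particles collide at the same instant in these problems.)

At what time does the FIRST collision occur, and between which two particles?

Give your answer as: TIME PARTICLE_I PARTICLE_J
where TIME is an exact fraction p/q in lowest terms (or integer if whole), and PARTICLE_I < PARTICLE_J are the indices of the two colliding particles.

Pair (0,1): pos 12,17 vel 1,3 -> not approaching (rel speed -2 <= 0)
Pair (1,2): pos 17,18 vel 3,-3 -> gap=1, closing at 6/unit, collide at t=1/6
Earliest collision: t=1/6 between 1 and 2

Answer: 1/6 1 2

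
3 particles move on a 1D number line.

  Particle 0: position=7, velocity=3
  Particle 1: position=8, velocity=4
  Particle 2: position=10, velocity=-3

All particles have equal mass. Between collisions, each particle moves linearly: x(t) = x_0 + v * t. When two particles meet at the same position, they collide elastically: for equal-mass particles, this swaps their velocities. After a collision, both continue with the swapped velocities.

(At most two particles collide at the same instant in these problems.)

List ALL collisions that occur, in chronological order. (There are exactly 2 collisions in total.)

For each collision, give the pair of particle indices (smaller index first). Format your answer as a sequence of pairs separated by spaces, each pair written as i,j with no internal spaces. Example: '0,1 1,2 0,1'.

Answer: 1,2 0,1

Derivation:
Collision at t=2/7: particles 1 and 2 swap velocities; positions: p0=55/7 p1=64/7 p2=64/7; velocities now: v0=3 v1=-3 v2=4
Collision at t=1/2: particles 0 and 1 swap velocities; positions: p0=17/2 p1=17/2 p2=10; velocities now: v0=-3 v1=3 v2=4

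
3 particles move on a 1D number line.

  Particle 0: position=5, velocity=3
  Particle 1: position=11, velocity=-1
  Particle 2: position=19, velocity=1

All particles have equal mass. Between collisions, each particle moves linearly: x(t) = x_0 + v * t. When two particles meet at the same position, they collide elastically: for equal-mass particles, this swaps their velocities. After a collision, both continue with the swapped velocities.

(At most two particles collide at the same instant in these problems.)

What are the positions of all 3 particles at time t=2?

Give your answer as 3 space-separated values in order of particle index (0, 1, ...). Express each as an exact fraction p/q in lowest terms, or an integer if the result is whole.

Answer: 9 11 21

Derivation:
Collision at t=3/2: particles 0 and 1 swap velocities; positions: p0=19/2 p1=19/2 p2=41/2; velocities now: v0=-1 v1=3 v2=1
Advance to t=2 (no further collisions before then); velocities: v0=-1 v1=3 v2=1; positions = 9 11 21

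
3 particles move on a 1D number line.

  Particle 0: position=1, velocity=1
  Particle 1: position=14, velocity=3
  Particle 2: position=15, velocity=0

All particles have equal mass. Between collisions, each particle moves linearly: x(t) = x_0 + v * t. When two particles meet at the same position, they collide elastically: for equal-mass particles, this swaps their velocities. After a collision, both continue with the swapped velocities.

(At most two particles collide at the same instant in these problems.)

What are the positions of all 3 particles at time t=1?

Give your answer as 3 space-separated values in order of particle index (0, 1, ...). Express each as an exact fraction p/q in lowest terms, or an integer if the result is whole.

Collision at t=1/3: particles 1 and 2 swap velocities; positions: p0=4/3 p1=15 p2=15; velocities now: v0=1 v1=0 v2=3
Advance to t=1 (no further collisions before then); velocities: v0=1 v1=0 v2=3; positions = 2 15 17

Answer: 2 15 17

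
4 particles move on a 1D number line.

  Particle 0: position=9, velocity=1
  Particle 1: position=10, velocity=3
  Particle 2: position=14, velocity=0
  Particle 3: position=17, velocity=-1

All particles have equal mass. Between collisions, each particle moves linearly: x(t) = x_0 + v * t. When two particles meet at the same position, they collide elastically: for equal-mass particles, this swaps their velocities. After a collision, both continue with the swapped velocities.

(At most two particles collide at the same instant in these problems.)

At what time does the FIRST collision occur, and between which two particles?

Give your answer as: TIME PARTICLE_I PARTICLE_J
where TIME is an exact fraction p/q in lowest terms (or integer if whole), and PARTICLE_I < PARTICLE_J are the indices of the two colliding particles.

Answer: 4/3 1 2

Derivation:
Pair (0,1): pos 9,10 vel 1,3 -> not approaching (rel speed -2 <= 0)
Pair (1,2): pos 10,14 vel 3,0 -> gap=4, closing at 3/unit, collide at t=4/3
Pair (2,3): pos 14,17 vel 0,-1 -> gap=3, closing at 1/unit, collide at t=3
Earliest collision: t=4/3 between 1 and 2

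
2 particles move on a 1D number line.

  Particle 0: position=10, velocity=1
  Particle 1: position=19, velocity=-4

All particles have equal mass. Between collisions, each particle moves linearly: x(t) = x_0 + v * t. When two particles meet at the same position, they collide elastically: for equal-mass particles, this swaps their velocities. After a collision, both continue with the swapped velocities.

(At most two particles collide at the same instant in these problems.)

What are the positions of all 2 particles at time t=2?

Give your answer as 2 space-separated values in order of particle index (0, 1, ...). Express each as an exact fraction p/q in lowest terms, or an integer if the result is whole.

Answer: 11 12

Derivation:
Collision at t=9/5: particles 0 and 1 swap velocities; positions: p0=59/5 p1=59/5; velocities now: v0=-4 v1=1
Advance to t=2 (no further collisions before then); velocities: v0=-4 v1=1; positions = 11 12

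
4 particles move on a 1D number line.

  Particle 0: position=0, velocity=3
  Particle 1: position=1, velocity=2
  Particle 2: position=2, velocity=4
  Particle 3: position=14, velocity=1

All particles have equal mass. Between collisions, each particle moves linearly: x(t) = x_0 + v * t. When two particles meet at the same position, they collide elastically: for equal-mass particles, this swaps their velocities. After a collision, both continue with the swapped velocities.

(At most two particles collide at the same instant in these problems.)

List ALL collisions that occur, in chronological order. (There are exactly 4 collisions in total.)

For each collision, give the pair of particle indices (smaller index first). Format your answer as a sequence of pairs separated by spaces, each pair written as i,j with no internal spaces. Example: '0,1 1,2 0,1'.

Answer: 0,1 2,3 1,2 0,1

Derivation:
Collision at t=1: particles 0 and 1 swap velocities; positions: p0=3 p1=3 p2=6 p3=15; velocities now: v0=2 v1=3 v2=4 v3=1
Collision at t=4: particles 2 and 3 swap velocities; positions: p0=9 p1=12 p2=18 p3=18; velocities now: v0=2 v1=3 v2=1 v3=4
Collision at t=7: particles 1 and 2 swap velocities; positions: p0=15 p1=21 p2=21 p3=30; velocities now: v0=2 v1=1 v2=3 v3=4
Collision at t=13: particles 0 and 1 swap velocities; positions: p0=27 p1=27 p2=39 p3=54; velocities now: v0=1 v1=2 v2=3 v3=4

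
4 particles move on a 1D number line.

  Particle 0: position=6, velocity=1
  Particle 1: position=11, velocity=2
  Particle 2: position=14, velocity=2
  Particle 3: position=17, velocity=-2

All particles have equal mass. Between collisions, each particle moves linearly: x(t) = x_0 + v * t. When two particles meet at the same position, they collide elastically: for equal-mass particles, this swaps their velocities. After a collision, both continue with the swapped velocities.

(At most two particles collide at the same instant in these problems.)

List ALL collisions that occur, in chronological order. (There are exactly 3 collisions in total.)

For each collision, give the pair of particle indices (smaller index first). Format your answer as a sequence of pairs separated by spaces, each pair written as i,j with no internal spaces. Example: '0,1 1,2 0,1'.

Answer: 2,3 1,2 0,1

Derivation:
Collision at t=3/4: particles 2 and 3 swap velocities; positions: p0=27/4 p1=25/2 p2=31/2 p3=31/2; velocities now: v0=1 v1=2 v2=-2 v3=2
Collision at t=3/2: particles 1 and 2 swap velocities; positions: p0=15/2 p1=14 p2=14 p3=17; velocities now: v0=1 v1=-2 v2=2 v3=2
Collision at t=11/3: particles 0 and 1 swap velocities; positions: p0=29/3 p1=29/3 p2=55/3 p3=64/3; velocities now: v0=-2 v1=1 v2=2 v3=2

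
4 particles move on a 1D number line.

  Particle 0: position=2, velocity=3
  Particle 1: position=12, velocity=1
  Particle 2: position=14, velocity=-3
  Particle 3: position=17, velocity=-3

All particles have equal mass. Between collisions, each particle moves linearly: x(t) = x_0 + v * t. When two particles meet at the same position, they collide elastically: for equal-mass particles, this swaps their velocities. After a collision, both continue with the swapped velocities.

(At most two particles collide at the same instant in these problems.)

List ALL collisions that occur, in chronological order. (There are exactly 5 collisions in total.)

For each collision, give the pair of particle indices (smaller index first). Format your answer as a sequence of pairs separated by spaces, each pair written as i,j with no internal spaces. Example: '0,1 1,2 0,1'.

Answer: 1,2 2,3 0,1 1,2 2,3

Derivation:
Collision at t=1/2: particles 1 and 2 swap velocities; positions: p0=7/2 p1=25/2 p2=25/2 p3=31/2; velocities now: v0=3 v1=-3 v2=1 v3=-3
Collision at t=5/4: particles 2 and 3 swap velocities; positions: p0=23/4 p1=41/4 p2=53/4 p3=53/4; velocities now: v0=3 v1=-3 v2=-3 v3=1
Collision at t=2: particles 0 and 1 swap velocities; positions: p0=8 p1=8 p2=11 p3=14; velocities now: v0=-3 v1=3 v2=-3 v3=1
Collision at t=5/2: particles 1 and 2 swap velocities; positions: p0=13/2 p1=19/2 p2=19/2 p3=29/2; velocities now: v0=-3 v1=-3 v2=3 v3=1
Collision at t=5: particles 2 and 3 swap velocities; positions: p0=-1 p1=2 p2=17 p3=17; velocities now: v0=-3 v1=-3 v2=1 v3=3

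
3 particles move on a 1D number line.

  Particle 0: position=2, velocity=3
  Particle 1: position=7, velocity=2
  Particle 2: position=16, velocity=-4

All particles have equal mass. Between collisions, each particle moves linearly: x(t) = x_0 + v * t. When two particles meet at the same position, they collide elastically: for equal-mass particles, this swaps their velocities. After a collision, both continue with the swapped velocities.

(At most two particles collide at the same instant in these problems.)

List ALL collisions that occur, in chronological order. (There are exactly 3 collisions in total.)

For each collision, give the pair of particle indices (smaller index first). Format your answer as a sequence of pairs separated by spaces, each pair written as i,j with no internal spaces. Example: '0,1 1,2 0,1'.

Answer: 1,2 0,1 1,2

Derivation:
Collision at t=3/2: particles 1 and 2 swap velocities; positions: p0=13/2 p1=10 p2=10; velocities now: v0=3 v1=-4 v2=2
Collision at t=2: particles 0 and 1 swap velocities; positions: p0=8 p1=8 p2=11; velocities now: v0=-4 v1=3 v2=2
Collision at t=5: particles 1 and 2 swap velocities; positions: p0=-4 p1=17 p2=17; velocities now: v0=-4 v1=2 v2=3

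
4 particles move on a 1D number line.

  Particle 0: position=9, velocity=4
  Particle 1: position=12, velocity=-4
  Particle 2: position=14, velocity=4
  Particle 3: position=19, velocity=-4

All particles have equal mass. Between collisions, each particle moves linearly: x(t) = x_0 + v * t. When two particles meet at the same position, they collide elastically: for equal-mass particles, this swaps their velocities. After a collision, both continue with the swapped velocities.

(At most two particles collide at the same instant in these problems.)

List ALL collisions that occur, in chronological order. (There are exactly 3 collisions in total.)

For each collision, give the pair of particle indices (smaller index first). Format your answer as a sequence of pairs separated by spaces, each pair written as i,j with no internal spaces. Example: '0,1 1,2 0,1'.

Answer: 0,1 2,3 1,2

Derivation:
Collision at t=3/8: particles 0 and 1 swap velocities; positions: p0=21/2 p1=21/2 p2=31/2 p3=35/2; velocities now: v0=-4 v1=4 v2=4 v3=-4
Collision at t=5/8: particles 2 and 3 swap velocities; positions: p0=19/2 p1=23/2 p2=33/2 p3=33/2; velocities now: v0=-4 v1=4 v2=-4 v3=4
Collision at t=5/4: particles 1 and 2 swap velocities; positions: p0=7 p1=14 p2=14 p3=19; velocities now: v0=-4 v1=-4 v2=4 v3=4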